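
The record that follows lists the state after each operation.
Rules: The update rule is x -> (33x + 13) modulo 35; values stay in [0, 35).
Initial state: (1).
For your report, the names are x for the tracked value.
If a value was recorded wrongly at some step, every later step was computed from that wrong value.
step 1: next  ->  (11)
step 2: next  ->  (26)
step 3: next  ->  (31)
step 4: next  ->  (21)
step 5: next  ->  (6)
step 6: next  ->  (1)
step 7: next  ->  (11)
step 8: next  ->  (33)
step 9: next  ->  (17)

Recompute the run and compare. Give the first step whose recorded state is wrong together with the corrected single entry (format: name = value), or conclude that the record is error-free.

step 8, x = 26

Recomputing the run from the initial state:
step 1: x = 11
step 2: x = 26
step 3: x = 31
step 4: x = 21
step 5: x = 6
step 6: x = 1
step 7: x = 11
step 8: x = 26
step 9: x = 31
The first disagreement with the record is at step 8, where the value should be x = 26.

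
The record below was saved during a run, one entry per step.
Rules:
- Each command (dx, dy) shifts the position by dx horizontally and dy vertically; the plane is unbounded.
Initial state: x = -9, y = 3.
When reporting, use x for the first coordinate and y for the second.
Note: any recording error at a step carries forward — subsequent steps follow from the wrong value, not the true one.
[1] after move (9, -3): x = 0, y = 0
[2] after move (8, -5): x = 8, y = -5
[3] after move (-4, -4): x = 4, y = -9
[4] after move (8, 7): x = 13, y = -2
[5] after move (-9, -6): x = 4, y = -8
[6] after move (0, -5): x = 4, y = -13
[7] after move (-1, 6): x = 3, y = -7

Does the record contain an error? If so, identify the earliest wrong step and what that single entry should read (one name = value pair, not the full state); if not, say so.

step 4, x = 12

Recomputing the run from the initial state:
step 1: x = 0, y = 0
step 2: x = 8, y = -5
step 3: x = 4, y = -9
step 4: x = 12, y = -2
step 5: x = 3, y = -8
step 6: x = 3, y = -13
step 7: x = 2, y = -7
The first disagreement with the record is at step 4, where the value should be x = 12.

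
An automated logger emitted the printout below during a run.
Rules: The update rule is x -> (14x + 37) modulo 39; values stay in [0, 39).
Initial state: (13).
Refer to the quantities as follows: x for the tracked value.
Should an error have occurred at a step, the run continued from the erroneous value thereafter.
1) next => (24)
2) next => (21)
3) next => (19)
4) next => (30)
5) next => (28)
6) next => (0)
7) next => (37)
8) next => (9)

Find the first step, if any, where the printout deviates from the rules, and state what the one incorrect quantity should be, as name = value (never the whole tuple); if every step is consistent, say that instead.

Recomputing the run from the initial state:
step 1: x = 24
step 2: x = 22
step 3: x = 33
step 4: x = 31
step 5: x = 3
step 6: x = 1
step 7: x = 12
step 8: x = 10
The first disagreement with the printout is at step 2, where the value should be x = 22.

step 2, x = 22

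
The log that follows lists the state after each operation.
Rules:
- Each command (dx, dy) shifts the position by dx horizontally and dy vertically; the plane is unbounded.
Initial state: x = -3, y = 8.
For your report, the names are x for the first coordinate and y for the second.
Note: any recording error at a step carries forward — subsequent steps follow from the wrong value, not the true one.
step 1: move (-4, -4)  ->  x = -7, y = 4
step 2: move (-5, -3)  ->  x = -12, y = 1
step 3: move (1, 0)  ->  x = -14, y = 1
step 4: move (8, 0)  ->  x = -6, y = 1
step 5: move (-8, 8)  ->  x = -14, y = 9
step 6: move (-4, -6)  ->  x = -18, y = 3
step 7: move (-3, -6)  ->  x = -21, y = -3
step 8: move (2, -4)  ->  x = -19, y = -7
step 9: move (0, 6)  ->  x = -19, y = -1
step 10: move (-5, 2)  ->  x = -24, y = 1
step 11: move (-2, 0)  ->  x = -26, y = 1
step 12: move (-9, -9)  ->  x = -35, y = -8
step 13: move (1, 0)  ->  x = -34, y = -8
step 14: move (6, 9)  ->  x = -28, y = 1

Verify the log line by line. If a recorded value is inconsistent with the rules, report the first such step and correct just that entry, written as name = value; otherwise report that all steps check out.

step 3, x = -11

Recomputing the run from the initial state:
step 1: x = -7, y = 4
step 2: x = -12, y = 1
step 3: x = -11, y = 1
step 4: x = -3, y = 1
step 5: x = -11, y = 9
step 6: x = -15, y = 3
step 7: x = -18, y = -3
step 8: x = -16, y = -7
step 9: x = -16, y = -1
step 10: x = -21, y = 1
step 11: x = -23, y = 1
step 12: x = -32, y = -8
step 13: x = -31, y = -8
step 14: x = -25, y = 1
The first disagreement with the log is at step 3, where the value should be x = -11.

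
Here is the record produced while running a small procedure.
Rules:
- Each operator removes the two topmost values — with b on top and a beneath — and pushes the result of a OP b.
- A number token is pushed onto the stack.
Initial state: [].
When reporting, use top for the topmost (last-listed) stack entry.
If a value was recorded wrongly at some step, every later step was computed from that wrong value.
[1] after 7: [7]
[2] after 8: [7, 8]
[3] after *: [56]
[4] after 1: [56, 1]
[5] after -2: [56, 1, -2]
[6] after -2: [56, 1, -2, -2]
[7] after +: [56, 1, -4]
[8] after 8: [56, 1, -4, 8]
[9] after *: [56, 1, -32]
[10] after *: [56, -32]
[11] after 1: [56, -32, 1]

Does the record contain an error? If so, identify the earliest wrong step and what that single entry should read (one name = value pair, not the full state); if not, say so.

no error

Step 1: push 7: top = 7 — checks out.
Step 2: push 8: top = 8 — exactly as logged.
Step 3: 7 * 8 = 56 — checks out.
Step 4: push 1: top = 1 — agrees with the record.
Step 5: push -2: top = -2 — exactly as logged.
Step 6: push -2: top = -2 — verified.
Step 7: -2 + -2 = -4 — confirmed correct.
Step 8: push 8: top = 8 — same as recorded.
Step 9: -4 * 8 = -32 — exactly as logged.
Step 10: 1 * -32 = -32 — matches.
Step 11: push 1: top = 1 — exactly as logged.
Every step is consistent.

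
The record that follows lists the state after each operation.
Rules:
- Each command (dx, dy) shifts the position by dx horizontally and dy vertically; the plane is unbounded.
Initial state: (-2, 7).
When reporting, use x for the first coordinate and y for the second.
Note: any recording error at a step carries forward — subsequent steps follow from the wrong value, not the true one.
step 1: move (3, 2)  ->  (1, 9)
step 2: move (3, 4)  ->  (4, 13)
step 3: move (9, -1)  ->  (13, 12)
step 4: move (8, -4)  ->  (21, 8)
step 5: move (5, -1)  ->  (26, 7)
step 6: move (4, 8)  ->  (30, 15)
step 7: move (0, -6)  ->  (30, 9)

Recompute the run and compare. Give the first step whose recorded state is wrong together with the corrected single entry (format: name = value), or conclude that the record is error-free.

no error

step 1: x = -2 + (3) = 1, y = 7 + (2) = 9 -> same as recorded
step 2: x = 1 + (3) = 4, y = 9 + (4) = 13 -> in agreement
step 3: x = 4 + (9) = 13, y = 13 + (-1) = 12 -> confirmed correct
step 4: x = 13 + (8) = 21, y = 12 + (-4) = 8 -> consistent with the record
step 5: x = 21 + (5) = 26, y = 8 + (-1) = 7 -> in agreement
step 6: x = 26 + (4) = 30, y = 7 + (8) = 15 -> matches
step 7: x = 30 + (0) = 30, y = 15 + (-6) = 9 -> in agreement
Nothing is out of place; the run is error-free.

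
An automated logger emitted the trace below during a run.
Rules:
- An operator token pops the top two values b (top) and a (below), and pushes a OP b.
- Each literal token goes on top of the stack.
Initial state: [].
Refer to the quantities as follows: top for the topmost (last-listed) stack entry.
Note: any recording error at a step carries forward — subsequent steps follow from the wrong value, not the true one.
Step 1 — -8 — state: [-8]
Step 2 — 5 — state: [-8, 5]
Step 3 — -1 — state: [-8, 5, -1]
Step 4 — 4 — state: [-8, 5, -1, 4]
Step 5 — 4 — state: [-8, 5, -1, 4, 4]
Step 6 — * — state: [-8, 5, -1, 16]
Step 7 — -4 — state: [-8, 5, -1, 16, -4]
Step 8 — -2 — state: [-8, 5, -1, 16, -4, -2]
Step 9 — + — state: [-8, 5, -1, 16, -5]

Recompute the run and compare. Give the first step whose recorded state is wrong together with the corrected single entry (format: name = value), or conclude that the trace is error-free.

Recomputing the run from the initial state:
step 1: [-8]
step 2: [-8, 5]
step 3: [-8, 5, -1]
step 4: [-8, 5, -1, 4]
step 5: [-8, 5, -1, 4, 4]
step 6: [-8, 5, -1, 16]
step 7: [-8, 5, -1, 16, -4]
step 8: [-8, 5, -1, 16, -4, -2]
step 9: [-8, 5, -1, 16, -6]
The first disagreement with the trace is at step 9, where the value should be top = -6.

step 9, top = -6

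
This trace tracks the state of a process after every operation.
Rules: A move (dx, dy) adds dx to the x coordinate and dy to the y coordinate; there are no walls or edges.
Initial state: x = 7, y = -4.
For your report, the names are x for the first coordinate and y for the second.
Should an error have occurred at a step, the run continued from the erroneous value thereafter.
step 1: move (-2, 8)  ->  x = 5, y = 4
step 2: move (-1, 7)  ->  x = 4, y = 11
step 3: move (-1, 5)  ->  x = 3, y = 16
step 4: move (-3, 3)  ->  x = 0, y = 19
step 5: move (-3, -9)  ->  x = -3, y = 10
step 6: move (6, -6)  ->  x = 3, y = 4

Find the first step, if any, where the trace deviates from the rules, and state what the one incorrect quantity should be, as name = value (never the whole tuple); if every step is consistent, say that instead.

no error

Recomputing the run from the initial state:
step 1: x = 5, y = 4
step 2: x = 4, y = 11
step 3: x = 3, y = 16
step 4: x = 0, y = 19
step 5: x = -3, y = 10
step 6: x = 3, y = 4
This matches the trace at every step.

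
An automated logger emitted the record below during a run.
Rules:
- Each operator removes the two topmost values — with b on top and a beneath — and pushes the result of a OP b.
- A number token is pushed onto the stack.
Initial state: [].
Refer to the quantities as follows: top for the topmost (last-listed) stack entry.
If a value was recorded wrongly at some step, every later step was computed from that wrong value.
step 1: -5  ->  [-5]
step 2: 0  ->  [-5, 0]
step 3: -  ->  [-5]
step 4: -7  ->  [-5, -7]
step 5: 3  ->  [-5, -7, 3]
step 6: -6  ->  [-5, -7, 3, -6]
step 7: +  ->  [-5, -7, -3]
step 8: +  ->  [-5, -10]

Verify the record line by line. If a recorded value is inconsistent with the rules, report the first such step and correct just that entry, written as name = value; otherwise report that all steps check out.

Step 1: push -5: top = -5 — verified.
Step 2: push 0: top = 0 — checks out.
Step 3: -5 - 0 = -5 — verified.
Step 4: push -7: top = -7 — matches.
Step 5: push 3: top = 3 — exactly as logged.
Step 6: push -6: top = -6 — exactly as logged.
Step 7: 3 + -6 = -3 — exactly as logged.
Step 8: -7 + -3 = -10 — checks out.
Each recorded entry agrees with the recomputation.

no error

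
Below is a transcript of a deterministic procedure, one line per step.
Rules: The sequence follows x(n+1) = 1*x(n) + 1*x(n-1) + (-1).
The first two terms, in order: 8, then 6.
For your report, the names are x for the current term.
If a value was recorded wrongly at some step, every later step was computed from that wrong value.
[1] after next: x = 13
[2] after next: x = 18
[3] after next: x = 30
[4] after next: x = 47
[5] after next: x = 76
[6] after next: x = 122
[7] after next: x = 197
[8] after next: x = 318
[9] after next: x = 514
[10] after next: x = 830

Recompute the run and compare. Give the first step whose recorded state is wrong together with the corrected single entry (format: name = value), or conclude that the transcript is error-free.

step 1: x = 1*(6) + (1)*(8) + (-1) = 13 -> agrees with the transcript
step 2: x = 1*(13) + (1)*(6) + (-1) = 18 -> no discrepancy
step 3: x = 1*(18) + (1)*(13) + (-1) = 30 -> no discrepancy
step 4: x = 1*(30) + (1)*(18) + (-1) = 47 -> agrees with the transcript
step 5: x = 1*(47) + (1)*(30) + (-1) = 76 -> in agreement
step 6: x = 1*(76) + (1)*(47) + (-1) = 122 -> matches
step 7: x = 1*(122) + (1)*(76) + (-1) = 197 -> matches
step 8: x = 1*(197) + (1)*(122) + (-1) = 318 -> consistent with the transcript
step 9: x = 1*(318) + (1)*(197) + (-1) = 514 -> no discrepancy
step 10: x = 1*(514) + (1)*(318) + (-1) = 831 -> this is not what the transcript shows
Step 10 is the first one off; corrected, x = 831.

step 10, x = 831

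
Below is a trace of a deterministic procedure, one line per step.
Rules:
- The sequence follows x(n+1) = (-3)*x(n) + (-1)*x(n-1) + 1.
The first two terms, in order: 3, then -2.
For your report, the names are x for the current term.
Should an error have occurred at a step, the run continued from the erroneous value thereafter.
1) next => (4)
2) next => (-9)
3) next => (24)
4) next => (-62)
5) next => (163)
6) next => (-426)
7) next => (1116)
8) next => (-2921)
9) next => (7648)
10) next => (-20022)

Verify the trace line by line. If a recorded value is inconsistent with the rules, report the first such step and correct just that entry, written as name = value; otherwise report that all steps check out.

1. x = -3*(-2) + (-1)*(3) + (1) = 4 (in agreement)
2. x = -3*(4) + (-1)*(-2) + (1) = -9 (same as recorded)
3. x = -3*(-9) + (-1)*(4) + (1) = 24 (consistent with the trace)
4. x = -3*(24) + (-1)*(-9) + (1) = -62 (matches)
5. x = -3*(-62) + (-1)*(24) + (1) = 163 (no discrepancy)
6. x = -3*(163) + (-1)*(-62) + (1) = -426 (no discrepancy)
7. x = -3*(-426) + (-1)*(163) + (1) = 1116 (no discrepancy)
8. x = -3*(1116) + (-1)*(-426) + (1) = -2921 (verified)
9. x = -3*(-2921) + (-1)*(1116) + (1) = 7648 (consistent with the trace)
10. x = -3*(7648) + (-1)*(-2921) + (1) = -20022 (agrees with the trace)
Each recorded entry agrees with the recomputation.

no error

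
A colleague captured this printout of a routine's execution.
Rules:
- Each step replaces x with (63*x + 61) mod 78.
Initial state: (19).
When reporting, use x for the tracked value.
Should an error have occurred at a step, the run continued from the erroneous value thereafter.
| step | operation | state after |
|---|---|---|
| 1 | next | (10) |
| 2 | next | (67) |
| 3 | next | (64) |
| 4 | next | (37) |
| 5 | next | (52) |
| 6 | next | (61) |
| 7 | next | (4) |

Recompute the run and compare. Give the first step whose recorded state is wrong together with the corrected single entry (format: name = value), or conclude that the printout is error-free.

Recomputing the run from the initial state:
step 1: x = 10
step 2: x = 67
step 3: x = 70
step 4: x = 25
step 5: x = 76
step 6: x = 13
step 7: x = 22
The first disagreement with the printout is at step 3, where the value should be x = 70.

step 3, x = 70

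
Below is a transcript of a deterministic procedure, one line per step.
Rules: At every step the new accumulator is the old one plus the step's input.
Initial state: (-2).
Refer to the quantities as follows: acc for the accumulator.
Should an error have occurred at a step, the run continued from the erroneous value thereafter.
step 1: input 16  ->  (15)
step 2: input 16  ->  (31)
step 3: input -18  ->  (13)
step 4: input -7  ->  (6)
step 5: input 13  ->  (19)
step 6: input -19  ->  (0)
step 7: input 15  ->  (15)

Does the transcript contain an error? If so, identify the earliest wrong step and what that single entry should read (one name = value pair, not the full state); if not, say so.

1. acc = -2 + 16 = 14 (the recorded entry deviates here)
The audit stops at step 1: the recorded entry is wrong and should be acc = 14.

step 1, acc = 14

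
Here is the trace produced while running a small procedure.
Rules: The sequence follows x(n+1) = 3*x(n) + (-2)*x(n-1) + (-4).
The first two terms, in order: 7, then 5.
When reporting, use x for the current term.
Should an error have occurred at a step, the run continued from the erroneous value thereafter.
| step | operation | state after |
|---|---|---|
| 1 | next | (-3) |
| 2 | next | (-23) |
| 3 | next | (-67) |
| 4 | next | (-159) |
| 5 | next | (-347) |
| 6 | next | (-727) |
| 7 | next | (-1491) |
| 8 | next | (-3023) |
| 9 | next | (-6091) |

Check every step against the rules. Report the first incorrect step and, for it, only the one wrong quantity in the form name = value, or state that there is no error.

Recomputing the run from the initial state:
step 1: x = -3
step 2: x = -23
step 3: x = -67
step 4: x = -159
step 5: x = -347
step 6: x = -727
step 7: x = -1491
step 8: x = -3023
step 9: x = -6091
This matches the trace at every step.

no error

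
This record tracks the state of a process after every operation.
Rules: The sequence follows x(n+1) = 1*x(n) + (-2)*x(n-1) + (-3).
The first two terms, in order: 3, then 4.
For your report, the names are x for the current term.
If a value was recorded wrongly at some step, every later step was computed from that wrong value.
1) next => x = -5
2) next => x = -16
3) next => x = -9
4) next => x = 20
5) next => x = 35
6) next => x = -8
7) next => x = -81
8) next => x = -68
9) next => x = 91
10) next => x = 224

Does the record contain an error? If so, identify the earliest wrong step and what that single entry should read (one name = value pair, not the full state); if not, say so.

1. x = 1*(4) + (-2)*(3) + (-3) = -5 (confirmed correct)
2. x = 1*(-5) + (-2)*(4) + (-3) = -16 (no discrepancy)
3. x = 1*(-16) + (-2)*(-5) + (-3) = -9 (verified)
4. x = 1*(-9) + (-2)*(-16) + (-3) = 20 (confirmed correct)
5. x = 1*(20) + (-2)*(-9) + (-3) = 35 (in agreement)
6. x = 1*(35) + (-2)*(20) + (-3) = -8 (in agreement)
7. x = 1*(-8) + (-2)*(35) + (-3) = -81 (no discrepancy)
8. x = 1*(-81) + (-2)*(-8) + (-3) = -68 (exactly as logged)
9. x = 1*(-68) + (-2)*(-81) + (-3) = 91 (checks out)
10. x = 1*(91) + (-2)*(-68) + (-3) = 224 (exactly as logged)
Each recorded entry agrees with the recomputation.

no error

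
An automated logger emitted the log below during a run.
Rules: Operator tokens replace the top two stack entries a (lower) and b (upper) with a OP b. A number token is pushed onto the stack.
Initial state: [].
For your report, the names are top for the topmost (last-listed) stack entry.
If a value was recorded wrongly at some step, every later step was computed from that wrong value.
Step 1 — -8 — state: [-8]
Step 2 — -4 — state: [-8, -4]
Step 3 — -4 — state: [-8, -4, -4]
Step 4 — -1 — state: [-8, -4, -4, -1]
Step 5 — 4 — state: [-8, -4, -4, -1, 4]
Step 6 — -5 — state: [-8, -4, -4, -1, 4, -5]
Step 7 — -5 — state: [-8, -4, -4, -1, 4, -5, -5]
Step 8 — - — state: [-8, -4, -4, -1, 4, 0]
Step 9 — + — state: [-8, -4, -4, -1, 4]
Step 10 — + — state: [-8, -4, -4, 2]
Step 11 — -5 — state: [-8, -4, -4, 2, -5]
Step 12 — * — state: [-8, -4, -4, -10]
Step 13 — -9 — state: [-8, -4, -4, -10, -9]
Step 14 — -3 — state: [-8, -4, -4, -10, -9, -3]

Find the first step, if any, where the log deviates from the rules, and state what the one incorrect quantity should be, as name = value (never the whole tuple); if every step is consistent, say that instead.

1. push -8: top = -8 (in agreement)
2. push -4: top = -4 (in agreement)
3. push -4: top = -4 (no discrepancy)
4. push -1: top = -1 (consistent with the log)
5. push 4: top = 4 (confirmed correct)
6. push -5: top = -5 (checks out)
7. push -5: top = -5 (agrees with the log)
8. -5 - -5 = 0 (confirmed correct)
9. 4 + 0 = 4 (checks out)
10. -1 + 4 = 3 (the recorded entry deviates here)
The earliest wrong entry is at step 10: it should read top = 3.

step 10, top = 3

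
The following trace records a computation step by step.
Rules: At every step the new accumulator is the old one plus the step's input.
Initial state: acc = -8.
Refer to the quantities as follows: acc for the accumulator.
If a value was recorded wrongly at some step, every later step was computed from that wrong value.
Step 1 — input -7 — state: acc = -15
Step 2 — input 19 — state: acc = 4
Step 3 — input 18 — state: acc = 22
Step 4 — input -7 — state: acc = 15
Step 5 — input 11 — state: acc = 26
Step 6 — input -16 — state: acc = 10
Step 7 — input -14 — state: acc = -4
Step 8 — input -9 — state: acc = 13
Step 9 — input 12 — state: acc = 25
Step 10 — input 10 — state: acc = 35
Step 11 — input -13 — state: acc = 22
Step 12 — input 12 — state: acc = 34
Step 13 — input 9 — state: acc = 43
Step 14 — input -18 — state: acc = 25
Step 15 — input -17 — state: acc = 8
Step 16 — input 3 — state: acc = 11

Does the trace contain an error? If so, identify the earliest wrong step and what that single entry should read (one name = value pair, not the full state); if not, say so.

Recomputing the run from the initial state:
step 1: acc = -15
step 2: acc = 4
step 3: acc = 22
step 4: acc = 15
step 5: acc = 26
step 6: acc = 10
step 7: acc = -4
step 8: acc = -13
step 9: acc = -1
step 10: acc = 9
step 11: acc = -4
step 12: acc = 8
step 13: acc = 17
step 14: acc = -1
step 15: acc = -18
step 16: acc = -15
The first disagreement with the trace is at step 8, where the value should be acc = -13.

step 8, acc = -13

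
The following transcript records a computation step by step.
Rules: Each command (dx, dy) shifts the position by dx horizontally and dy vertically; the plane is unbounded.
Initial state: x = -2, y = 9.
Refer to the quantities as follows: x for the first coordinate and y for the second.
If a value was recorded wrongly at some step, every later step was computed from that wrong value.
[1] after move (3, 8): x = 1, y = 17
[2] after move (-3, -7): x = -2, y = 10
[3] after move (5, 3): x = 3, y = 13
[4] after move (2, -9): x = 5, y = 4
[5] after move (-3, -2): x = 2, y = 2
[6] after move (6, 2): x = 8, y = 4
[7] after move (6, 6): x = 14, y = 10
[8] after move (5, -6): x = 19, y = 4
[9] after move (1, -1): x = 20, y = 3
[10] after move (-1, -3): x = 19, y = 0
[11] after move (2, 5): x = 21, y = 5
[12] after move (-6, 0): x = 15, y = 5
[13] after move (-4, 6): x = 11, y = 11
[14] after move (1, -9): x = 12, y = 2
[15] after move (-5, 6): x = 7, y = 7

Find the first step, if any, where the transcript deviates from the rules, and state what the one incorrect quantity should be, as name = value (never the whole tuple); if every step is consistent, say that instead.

step 15, y = 8

step 1: x = -2 + (3) = 1, y = 9 + (8) = 17 -> in agreement
step 2: x = 1 + (-3) = -2, y = 17 + (-7) = 10 -> agrees with the transcript
step 3: x = -2 + (5) = 3, y = 10 + (3) = 13 -> confirmed correct
step 4: x = 3 + (2) = 5, y = 13 + (-9) = 4 -> consistent with the transcript
step 5: x = 5 + (-3) = 2, y = 4 + (-2) = 2 -> in agreement
step 6: x = 2 + (6) = 8, y = 2 + (2) = 4 -> matches
step 7: x = 8 + (6) = 14, y = 4 + (6) = 10 -> exactly as logged
step 8: x = 14 + (5) = 19, y = 10 + (-6) = 4 -> exactly as logged
step 9: x = 19 + (1) = 20, y = 4 + (-1) = 3 -> in agreement
step 10: x = 20 + (-1) = 19, y = 3 + (-3) = 0 -> exactly as logged
step 11: x = 19 + (2) = 21, y = 0 + (5) = 5 -> in agreement
step 12: x = 21 + (-6) = 15, y = 5 + (0) = 5 -> in agreement
step 13: x = 15 + (-4) = 11, y = 5 + (6) = 11 -> consistent with the transcript
step 14: x = 11 + (1) = 12, y = 11 + (-9) = 2 -> verified
step 15: x = 12 + (-5) = 7, y = 2 + (6) = 8 -> the transcript has a different value
That makes step 15 the first incorrect line — y = 8 is what it should show.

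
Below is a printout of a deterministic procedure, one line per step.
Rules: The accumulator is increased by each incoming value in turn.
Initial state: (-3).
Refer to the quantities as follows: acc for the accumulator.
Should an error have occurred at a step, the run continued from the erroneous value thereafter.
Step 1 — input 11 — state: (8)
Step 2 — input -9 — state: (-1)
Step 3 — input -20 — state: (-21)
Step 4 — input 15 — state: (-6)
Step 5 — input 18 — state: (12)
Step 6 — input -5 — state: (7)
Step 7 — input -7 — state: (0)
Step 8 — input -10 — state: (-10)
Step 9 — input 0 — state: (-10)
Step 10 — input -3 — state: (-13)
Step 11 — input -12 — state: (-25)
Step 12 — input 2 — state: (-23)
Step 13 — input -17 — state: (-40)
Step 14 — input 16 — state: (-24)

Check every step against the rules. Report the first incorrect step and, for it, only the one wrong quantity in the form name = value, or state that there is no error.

no error

Step 1: acc = -3 + 11 = 8 — verified.
Step 2: acc = 8 + -9 = -1 — in agreement.
Step 3: acc = -1 + -20 = -21 — exactly as logged.
Step 4: acc = -21 + 15 = -6 — same as recorded.
Step 5: acc = -6 + 18 = 12 — checks out.
Step 6: acc = 12 + -5 = 7 — verified.
Step 7: acc = 7 + -7 = 0 — matches.
Step 8: acc = 0 + -10 = -10 — consistent with the printout.
Step 9: acc = -10 + 0 = -10 — same as recorded.
Step 10: acc = -10 + -3 = -13 — no discrepancy.
Step 11: acc = -13 + -12 = -25 — confirmed correct.
Step 12: acc = -25 + 2 = -23 — exactly as logged.
Step 13: acc = -23 + -17 = -40 — same as recorded.
Step 14: acc = -40 + 16 = -24 — exactly as logged.
Nothing is out of place; the run is error-free.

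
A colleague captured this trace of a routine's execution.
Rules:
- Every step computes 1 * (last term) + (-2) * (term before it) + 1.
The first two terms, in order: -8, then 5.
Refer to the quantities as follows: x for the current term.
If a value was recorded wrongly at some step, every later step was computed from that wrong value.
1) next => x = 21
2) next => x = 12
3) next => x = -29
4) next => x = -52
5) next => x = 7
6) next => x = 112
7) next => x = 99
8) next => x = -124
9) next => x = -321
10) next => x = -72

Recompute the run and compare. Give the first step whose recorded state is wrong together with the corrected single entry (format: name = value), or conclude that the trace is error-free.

step 1, x = 22

Recomputing the run from the initial state:
step 1: x = 22
step 2: x = 13
step 3: x = -30
step 4: x = -55
step 5: x = 6
step 6: x = 117
step 7: x = 106
step 8: x = -127
step 9: x = -338
step 10: x = -83
The first disagreement with the trace is at step 1, where the value should be x = 22.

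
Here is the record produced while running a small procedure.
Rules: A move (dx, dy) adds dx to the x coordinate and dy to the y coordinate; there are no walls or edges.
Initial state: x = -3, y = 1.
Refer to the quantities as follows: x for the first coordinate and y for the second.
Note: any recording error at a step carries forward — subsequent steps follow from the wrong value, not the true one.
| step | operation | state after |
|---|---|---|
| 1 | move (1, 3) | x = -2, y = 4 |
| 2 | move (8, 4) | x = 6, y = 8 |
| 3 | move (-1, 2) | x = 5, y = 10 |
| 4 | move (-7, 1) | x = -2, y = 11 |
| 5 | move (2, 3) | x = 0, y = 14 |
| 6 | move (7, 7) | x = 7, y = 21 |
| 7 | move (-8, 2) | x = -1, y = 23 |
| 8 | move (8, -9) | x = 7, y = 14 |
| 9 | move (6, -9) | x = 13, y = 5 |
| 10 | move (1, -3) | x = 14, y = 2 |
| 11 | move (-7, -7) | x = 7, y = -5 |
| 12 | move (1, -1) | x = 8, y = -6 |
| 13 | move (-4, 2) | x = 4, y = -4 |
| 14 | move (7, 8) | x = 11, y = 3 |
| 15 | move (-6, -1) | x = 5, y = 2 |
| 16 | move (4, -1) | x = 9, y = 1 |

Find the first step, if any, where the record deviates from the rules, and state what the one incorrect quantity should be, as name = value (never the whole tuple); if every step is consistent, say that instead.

step 14, y = 4

step 1: x = -3 + (1) = -2, y = 1 + (3) = 4 -> no discrepancy
step 2: x = -2 + (8) = 6, y = 4 + (4) = 8 -> exactly as logged
step 3: x = 6 + (-1) = 5, y = 8 + (2) = 10 -> no discrepancy
step 4: x = 5 + (-7) = -2, y = 10 + (1) = 11 -> verified
step 5: x = -2 + (2) = 0, y = 11 + (3) = 14 -> no discrepancy
step 6: x = 0 + (7) = 7, y = 14 + (7) = 21 -> verified
step 7: x = 7 + (-8) = -1, y = 21 + (2) = 23 -> same as recorded
step 8: x = -1 + (8) = 7, y = 23 + (-9) = 14 -> verified
step 9: x = 7 + (6) = 13, y = 14 + (-9) = 5 -> same as recorded
step 10: x = 13 + (1) = 14, y = 5 + (-3) = 2 -> exactly as logged
step 11: x = 14 + (-7) = 7, y = 2 + (-7) = -5 -> agrees with the record
step 12: x = 7 + (1) = 8, y = -5 + (-1) = -6 -> checks out
step 13: x = 8 + (-4) = 4, y = -6 + (2) = -4 -> no discrepancy
step 14: x = 4 + (7) = 11, y = -4 + (8) = 4 -> the recorded entry deviates here
That makes step 14 the first incorrect line — y = 4 is what it should show.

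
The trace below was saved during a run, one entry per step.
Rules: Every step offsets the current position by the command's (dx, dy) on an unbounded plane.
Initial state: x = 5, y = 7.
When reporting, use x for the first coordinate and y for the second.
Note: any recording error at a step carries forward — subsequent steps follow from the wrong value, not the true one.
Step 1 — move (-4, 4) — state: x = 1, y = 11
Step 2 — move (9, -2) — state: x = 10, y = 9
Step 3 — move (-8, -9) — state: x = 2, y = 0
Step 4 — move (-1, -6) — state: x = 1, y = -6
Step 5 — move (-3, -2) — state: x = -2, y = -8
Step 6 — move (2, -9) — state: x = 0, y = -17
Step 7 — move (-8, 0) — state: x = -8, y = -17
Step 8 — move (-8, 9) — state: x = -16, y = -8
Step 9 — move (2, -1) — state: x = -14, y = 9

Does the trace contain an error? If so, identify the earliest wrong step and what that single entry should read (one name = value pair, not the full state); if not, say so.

Step 1: x = 5 + (-4) = 1, y = 7 + (4) = 11 — agrees with the trace.
Step 2: x = 1 + (9) = 10, y = 11 + (-2) = 9 — agrees with the trace.
Step 3: x = 10 + (-8) = 2, y = 9 + (-9) = 0 — checks out.
Step 4: x = 2 + (-1) = 1, y = 0 + (-6) = -6 — agrees with the trace.
Step 5: x = 1 + (-3) = -2, y = -6 + (-2) = -8 — consistent with the trace.
Step 6: x = -2 + (2) = 0, y = -8 + (-9) = -17 — consistent with the trace.
Step 7: x = 0 + (-8) = -8, y = -17 + (0) = -17 — in agreement.
Step 8: x = -8 + (-8) = -16, y = -17 + (9) = -8 — in agreement.
Step 9: x = -16 + (2) = -14, y = -8 + (-1) = -9 — first mismatch against the trace.
That makes step 9 the first incorrect line — y = -9 is what it should show.

step 9, y = -9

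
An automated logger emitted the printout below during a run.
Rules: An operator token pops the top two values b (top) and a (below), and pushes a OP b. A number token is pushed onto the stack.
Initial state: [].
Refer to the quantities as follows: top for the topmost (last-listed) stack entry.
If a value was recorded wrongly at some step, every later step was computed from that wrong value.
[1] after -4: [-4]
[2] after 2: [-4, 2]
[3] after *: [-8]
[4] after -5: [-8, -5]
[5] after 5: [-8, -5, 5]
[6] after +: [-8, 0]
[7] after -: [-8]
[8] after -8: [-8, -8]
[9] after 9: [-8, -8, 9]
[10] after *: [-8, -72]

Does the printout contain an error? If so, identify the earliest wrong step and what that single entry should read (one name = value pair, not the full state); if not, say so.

Recomputing the run from the initial state:
step 1: [-4]
step 2: [-4, 2]
step 3: [-8]
step 4: [-8, -5]
step 5: [-8, -5, 5]
step 6: [-8, 0]
step 7: [-8]
step 8: [-8, -8]
step 9: [-8, -8, 9]
step 10: [-8, -72]
This matches the printout at every step.

no error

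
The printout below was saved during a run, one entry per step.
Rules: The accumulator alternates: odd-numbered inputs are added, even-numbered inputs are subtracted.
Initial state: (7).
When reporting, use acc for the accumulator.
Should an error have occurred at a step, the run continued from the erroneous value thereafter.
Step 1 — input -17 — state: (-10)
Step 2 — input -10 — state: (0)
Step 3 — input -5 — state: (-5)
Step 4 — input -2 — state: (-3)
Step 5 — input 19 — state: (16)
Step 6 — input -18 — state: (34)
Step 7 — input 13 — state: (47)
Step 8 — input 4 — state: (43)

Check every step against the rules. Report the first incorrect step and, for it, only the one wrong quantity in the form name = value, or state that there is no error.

no error

step 1: acc = 7 + -17 = -10 -> checks out
step 2: acc = -10 - -10 = 0 -> agrees with the printout
step 3: acc = 0 + -5 = -5 -> agrees with the printout
step 4: acc = -5 - -2 = -3 -> matches
step 5: acc = -3 + 19 = 16 -> verified
step 6: acc = 16 - -18 = 34 -> no discrepancy
step 7: acc = 34 + 13 = 47 -> confirmed correct
step 8: acc = 47 - 4 = 43 -> in agreement
No step deviates from the rules.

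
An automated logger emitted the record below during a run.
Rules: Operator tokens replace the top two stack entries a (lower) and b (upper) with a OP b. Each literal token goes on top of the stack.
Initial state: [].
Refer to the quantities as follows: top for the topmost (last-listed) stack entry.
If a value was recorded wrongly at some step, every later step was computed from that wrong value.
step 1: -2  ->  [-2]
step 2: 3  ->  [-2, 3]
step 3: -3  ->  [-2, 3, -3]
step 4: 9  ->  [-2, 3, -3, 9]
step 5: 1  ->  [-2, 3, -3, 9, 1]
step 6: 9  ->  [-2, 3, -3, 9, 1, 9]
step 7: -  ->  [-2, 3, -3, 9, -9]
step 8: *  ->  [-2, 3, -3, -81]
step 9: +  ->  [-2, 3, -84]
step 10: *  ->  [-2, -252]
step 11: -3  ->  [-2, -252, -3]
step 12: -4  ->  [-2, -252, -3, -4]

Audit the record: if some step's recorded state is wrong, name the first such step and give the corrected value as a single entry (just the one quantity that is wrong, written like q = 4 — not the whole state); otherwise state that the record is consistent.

step 7, top = -8

1. push -2: top = -2 (verified)
2. push 3: top = 3 (verified)
3. push -3: top = -3 (no discrepancy)
4. push 9: top = 9 (consistent with the record)
5. push 1: top = 1 (matches)
6. push 9: top = 9 (confirmed correct)
7. 1 - 9 = -8 (the entry is off here)
So the first discrepancy is step 7, where the right value is top = -8.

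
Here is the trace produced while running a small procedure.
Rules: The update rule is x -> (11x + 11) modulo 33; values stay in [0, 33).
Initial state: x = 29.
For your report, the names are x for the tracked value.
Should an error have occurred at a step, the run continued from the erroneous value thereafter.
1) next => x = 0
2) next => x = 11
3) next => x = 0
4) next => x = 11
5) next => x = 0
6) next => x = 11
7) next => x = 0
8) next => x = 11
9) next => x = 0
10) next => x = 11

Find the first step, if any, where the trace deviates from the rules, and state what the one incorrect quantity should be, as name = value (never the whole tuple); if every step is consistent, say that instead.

no error

Step 1: x = (11*29 + 11) mod 33 = 0 — verified.
Step 2: x = (11*0 + 11) mod 33 = 11 — matches.
Step 3: x = (11*11 + 11) mod 33 = 0 — consistent with the trace.
Step 4: x = (11*0 + 11) mod 33 = 11 — confirmed correct.
Step 5: x = (11*11 + 11) mod 33 = 0 — same as recorded.
Step 6: x = (11*0 + 11) mod 33 = 11 — agrees with the trace.
Step 7: x = (11*11 + 11) mod 33 = 0 — same as recorded.
Step 8: x = (11*0 + 11) mod 33 = 11 — in agreement.
Step 9: x = (11*11 + 11) mod 33 = 0 — exactly as logged.
Step 10: x = (11*0 + 11) mod 33 = 11 — exactly as logged.
The recomputation confirms every line.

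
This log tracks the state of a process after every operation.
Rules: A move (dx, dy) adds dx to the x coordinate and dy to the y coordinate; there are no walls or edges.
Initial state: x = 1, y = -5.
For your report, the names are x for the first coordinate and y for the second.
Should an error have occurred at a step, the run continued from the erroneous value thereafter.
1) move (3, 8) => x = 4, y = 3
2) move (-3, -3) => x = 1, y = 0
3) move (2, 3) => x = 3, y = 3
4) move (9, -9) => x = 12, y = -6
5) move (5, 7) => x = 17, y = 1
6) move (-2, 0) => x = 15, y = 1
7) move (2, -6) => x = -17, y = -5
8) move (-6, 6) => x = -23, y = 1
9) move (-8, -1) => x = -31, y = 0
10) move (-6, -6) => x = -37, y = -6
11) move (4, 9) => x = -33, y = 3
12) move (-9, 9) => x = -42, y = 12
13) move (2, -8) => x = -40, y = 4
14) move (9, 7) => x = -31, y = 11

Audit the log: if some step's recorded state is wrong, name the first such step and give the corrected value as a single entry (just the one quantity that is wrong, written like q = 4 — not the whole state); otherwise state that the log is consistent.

step 7, x = 17

Recomputing the run from the initial state:
step 1: x = 4, y = 3
step 2: x = 1, y = 0
step 3: x = 3, y = 3
step 4: x = 12, y = -6
step 5: x = 17, y = 1
step 6: x = 15, y = 1
step 7: x = 17, y = -5
step 8: x = 11, y = 1
step 9: x = 3, y = 0
step 10: x = -3, y = -6
step 11: x = 1, y = 3
step 12: x = -8, y = 12
step 13: x = -6, y = 4
step 14: x = 3, y = 11
The first disagreement with the log is at step 7, where the value should be x = 17.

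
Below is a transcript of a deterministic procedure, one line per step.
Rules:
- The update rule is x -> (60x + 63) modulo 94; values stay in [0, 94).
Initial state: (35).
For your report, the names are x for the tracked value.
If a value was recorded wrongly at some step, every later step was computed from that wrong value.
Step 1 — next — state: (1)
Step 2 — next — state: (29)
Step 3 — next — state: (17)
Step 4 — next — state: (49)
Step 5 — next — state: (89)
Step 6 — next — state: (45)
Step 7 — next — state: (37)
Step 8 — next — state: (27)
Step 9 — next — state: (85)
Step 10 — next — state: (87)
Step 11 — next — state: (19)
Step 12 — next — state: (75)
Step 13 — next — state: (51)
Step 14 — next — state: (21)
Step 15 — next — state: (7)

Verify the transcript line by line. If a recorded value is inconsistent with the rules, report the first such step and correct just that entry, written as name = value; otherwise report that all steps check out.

no error

1. x = (60*35 + 63) mod 94 = 1 (checks out)
2. x = (60*1 + 63) mod 94 = 29 (in agreement)
3. x = (60*29 + 63) mod 94 = 17 (matches)
4. x = (60*17 + 63) mod 94 = 49 (matches)
5. x = (60*49 + 63) mod 94 = 89 (consistent with the transcript)
6. x = (60*89 + 63) mod 94 = 45 (no discrepancy)
7. x = (60*45 + 63) mod 94 = 37 (matches)
8. x = (60*37 + 63) mod 94 = 27 (checks out)
9. x = (60*27 + 63) mod 94 = 85 (no discrepancy)
10. x = (60*85 + 63) mod 94 = 87 (in agreement)
11. x = (60*87 + 63) mod 94 = 19 (same as recorded)
12. x = (60*19 + 63) mod 94 = 75 (in agreement)
13. x = (60*75 + 63) mod 94 = 51 (consistent with the transcript)
14. x = (60*51 + 63) mod 94 = 21 (exactly as logged)
15. x = (60*21 + 63) mod 94 = 7 (confirmed correct)
All entries verified; no error found.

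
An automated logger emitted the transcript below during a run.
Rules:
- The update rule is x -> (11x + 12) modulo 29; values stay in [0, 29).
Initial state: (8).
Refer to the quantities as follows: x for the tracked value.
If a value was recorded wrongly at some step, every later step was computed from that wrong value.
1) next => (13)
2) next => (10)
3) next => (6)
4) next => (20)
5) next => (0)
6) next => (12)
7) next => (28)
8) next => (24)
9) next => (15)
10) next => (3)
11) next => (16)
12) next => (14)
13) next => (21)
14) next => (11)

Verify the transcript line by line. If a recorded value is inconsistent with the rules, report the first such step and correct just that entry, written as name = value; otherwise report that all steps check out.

1. x = (11*8 + 12) mod 29 = 13 (matches)
2. x = (11*13 + 12) mod 29 = 10 (consistent with the transcript)
3. x = (11*10 + 12) mod 29 = 6 (verified)
4. x = (11*6 + 12) mod 29 = 20 (consistent with the transcript)
5. x = (11*20 + 12) mod 29 = 0 (checks out)
6. x = (11*0 + 12) mod 29 = 12 (matches)
7. x = (11*12 + 12) mod 29 = 28 (confirmed correct)
8. x = (11*28 + 12) mod 29 = 1 (a discrepancy with the transcript)
That makes step 8 the first incorrect line — x = 1 is what it should show.

step 8, x = 1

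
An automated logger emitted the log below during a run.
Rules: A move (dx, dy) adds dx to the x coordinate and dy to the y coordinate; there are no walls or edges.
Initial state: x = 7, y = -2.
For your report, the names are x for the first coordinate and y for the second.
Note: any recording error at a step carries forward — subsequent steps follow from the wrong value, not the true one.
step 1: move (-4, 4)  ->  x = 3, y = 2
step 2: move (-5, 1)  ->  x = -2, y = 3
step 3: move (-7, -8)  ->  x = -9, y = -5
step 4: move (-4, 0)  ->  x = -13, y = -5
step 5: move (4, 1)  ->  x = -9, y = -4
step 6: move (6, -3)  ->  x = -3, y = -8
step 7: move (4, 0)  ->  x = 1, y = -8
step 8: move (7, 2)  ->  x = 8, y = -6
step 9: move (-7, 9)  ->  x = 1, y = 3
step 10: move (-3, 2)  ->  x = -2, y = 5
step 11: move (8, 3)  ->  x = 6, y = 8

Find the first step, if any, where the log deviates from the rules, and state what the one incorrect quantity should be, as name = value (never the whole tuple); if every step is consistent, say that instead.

step 6, y = -7

Recomputing the run from the initial state:
step 1: x = 3, y = 2
step 2: x = -2, y = 3
step 3: x = -9, y = -5
step 4: x = -13, y = -5
step 5: x = -9, y = -4
step 6: x = -3, y = -7
step 7: x = 1, y = -7
step 8: x = 8, y = -5
step 9: x = 1, y = 4
step 10: x = -2, y = 6
step 11: x = 6, y = 9
The first disagreement with the log is at step 6, where the value should be y = -7.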